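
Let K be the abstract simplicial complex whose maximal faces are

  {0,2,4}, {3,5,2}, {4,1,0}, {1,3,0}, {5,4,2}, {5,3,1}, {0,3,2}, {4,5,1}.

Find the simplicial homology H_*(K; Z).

H_0 ≅ Z,  H_1 = 0,  H_2 ≅ Z.

Order the vertices as 0 < 1 < 2 < 3 < 4 < 5. Listing each simplex with vertices in this order, K has dimension 2 with simplices:

  0-simplices (6): [0], [1], [2], [3], [4], [5]
  1-simplices (12): [0,1], [0,2], [0,3], [0,4], [1,3], [1,4], [1,5], [2,3], [2,4], [2,5], [3,5], [4,5]
  2-simplices (8): [0,1,3], [0,1,4], [0,2,3], [0,2,4], [1,3,5], [1,4,5], [2,3,5], [2,4,5]

giving chain groups C_0 ≅ Z^6, C_1 ≅ Z^12, C_2 ≅ Z^8.

Boundary ∂_1: C_1 → C_0 is given by ∂[p,q] = [q] − [p]. For instance
  ∂[1,3] = [3] − [1].
The 6×12 boundary matrix has rank 5 and Smith normal form diag(1,1,1,1,1).

The boundary map ∂_2: C_2 → C_1 acts by ∂[p,q,r] = [q,r] − [p,r] + [p,q]. For instance
  ∂[2,4,5] = [4,5] − [2,5] + [2,4],
  ∂[1,4,5] = [4,5] − [1,5] + [1,4].
The 12×8 boundary matrix has rank 7 and Smith normal form diag(1,1,1,1,1,1,1).

From H_k ≅ ker(∂_k) / im(∂_{k+1}) we obtain:

  H_0: rank C_0 − rank ∂_1 = 6 − 5 = 1, and the invariant factors of ∂_1 are all 1, so H_0 = Z.
  H_1: rank ker ∂_1 − rank ∂_2 = (12 − 5) − 7 = 0, and the invariant factors of ∂_2 are all 1, so H_1 = 0.
  H_2: rank ker ∂_2 − rank ∂_3 = (8 − 7) − 0 = 1, and there is no ∂_3, so H_2 = Z.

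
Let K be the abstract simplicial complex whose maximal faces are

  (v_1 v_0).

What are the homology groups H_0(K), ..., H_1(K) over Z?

We work with the vertex ordering v_0 < v_1. The simplices of K, each written with vertices in increasing order, are:

  0-simplices (2): [v_0], [v_1]
  1-simplices (1): [v_0,v_1]

giving chain groups C_0 ≅ Z^2, C_1 ≅ Z^1.

Boundary ∂_1: C_1 → C_0 is given by ∂[p,q] = [q] − [p].
This gives a 2×1 integer matrix of rank 1; reducing to Smith normal form yields diagonal entries (1).

Reading off H_k = ker ∂_k / im ∂_{k+1}:

  H_0: rank C_0 − rank ∂_1 = 2 − 1 = 1, and the invariant factors of ∂_1 are all 1, so H_0 ≅ Z.
  H_1: rank ker ∂_1 − rank ∂_2 = (1 − 1) − 0 = 0, and there is no ∂_2, so H_1 ≅ 0.

(K is a triangulation of the 1-simplex.)

H_0 = Z,  H_1 = 0.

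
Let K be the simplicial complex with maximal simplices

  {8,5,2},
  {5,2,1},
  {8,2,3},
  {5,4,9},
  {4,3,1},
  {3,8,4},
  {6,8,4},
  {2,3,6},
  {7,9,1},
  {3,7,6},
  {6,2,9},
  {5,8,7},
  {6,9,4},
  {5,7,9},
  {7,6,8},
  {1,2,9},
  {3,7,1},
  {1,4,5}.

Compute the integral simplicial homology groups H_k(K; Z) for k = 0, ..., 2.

H_0 ≅ Z,  H_1 ≅ Z ⊕ Z/2,  H_2 = 0.

We work with the vertex ordering 1 < 2 < 3 < 4 < 5 < 6 < 7 < 8 < 9. The simplices of K, each written with vertices in increasing order, are:

  0-simplices (9): [1], [2], [3], [4], [5], [6], [7], [8], [9]
  1-simplices (27): (27 of them)
  2-simplices (18): [1,2,5], [1,2,9], [1,3,4], [1,3,7], [1,4,5], [1,7,9], [2,3,6], [2,3,8], [2,5,8], [2,6,9], [3,4,8], [3,6,7], [4,5,9], [4,6,8], [4,6,9], [5,7,8], [5,7,9], [6,7,8]

giving chain groups C_0 ≅ Z^9, C_1 ≅ Z^27, C_2 ≅ Z^18.

Boundary ∂_1: C_1 → C_0 maps an edge to its endpoints' difference, ∂[p,q] = q − p.
As a 9×27 matrix over Z this has rank 8, with invariant factors (1,1,1,1,1,1,1,1).

∂_2: C_2 → C_1 maps a triangle to the signed sum of its edges. For instance
  ∂[1,4,5] = [4,5] − [1,5] + [1,4],
  ∂[4,6,8] = [6,8] − [4,8] + [4,6].
As a 27×18 matrix over Z this has rank 18, with invariant factors (1,1,1,1,1,1,1,1,1,1,1,1,1,1,1,1,1,2).

Now H_k = ker ∂_k / im ∂_{k+1}, so:

  H_0: rank C_0 − rank ∂_1 = 9 − 8 = 1, and the invariant factors of ∂_1 are all 1, so H_0 = Z.
  H_1: rank ker ∂_1 − rank ∂_2 = (27 − 8) − 18 = 1, and ∂_2 has invariant factor 2 > 1, so H_1 = Z ⊕ Z/2.
  H_2: rank ker ∂_2 − rank ∂_3 = (18 − 18) − 0 = 0, and there is no ∂_3, so H_2 = 0.

As a check, the Euler characteristic is 9 − 27 + 18 = 0, which agrees with 1 − 1 + 0 = 0.
(K is a triangulation of the Klein bottle.)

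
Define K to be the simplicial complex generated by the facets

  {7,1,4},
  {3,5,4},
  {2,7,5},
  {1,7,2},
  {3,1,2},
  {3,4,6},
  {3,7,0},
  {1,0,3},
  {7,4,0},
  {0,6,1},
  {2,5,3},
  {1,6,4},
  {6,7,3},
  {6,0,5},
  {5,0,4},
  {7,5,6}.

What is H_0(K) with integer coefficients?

Fix the vertex order 0 < 1 < 2 < 3 < 4 < 5 < 6 < 7 and write every simplex with vertices in increasing order. Then dim K = 2 and the simplices of K are:

  0-simplices (8): [0], [1], [2], [3], [4], [5], [6], [7]
  1-simplices (24): (24 of them)
  2-simplices (16): [0,1,3], [0,1,6], [0,3,7], [0,4,5], [0,4,7], [0,5,6], [1,2,3], [1,2,7], [1,4,6], [1,4,7], [2,3,5], [2,5,7], [3,4,5], [3,4,6], [3,6,7], [5,6,7]

giving chain groups C_0 ≅ Z^8, C_1 ≅ Z^24, C_2 ≅ Z^16.

∂_1: C_1 → C_0 maps an edge to its endpoints' difference, ∂[p,q] = q − p.
The 8×24 boundary matrix has rank 7 and Smith normal form diag(1,1,1,1,1,1,1).

Boundary ∂_2: C_2 → C_1 acts by ∂[p,q,r] = [q,r] − [p,r] + [p,q]. For instance
  ∂[1,2,3] = [2,3] − [1,3] + [1,2],
  ∂[1,4,6] = [4,6] − [1,6] + [1,4].
The resulting 24×16 matrix has rank 15, and its Smith normal form has invariant factors (1,1,1,1,1,1,1,1,1,1,1,1,1,1,1).

Now H_k = ker ∂_k / im ∂_{k+1}, so:

  H_0: rank C_0 − rank ∂_1 = 8 − 7 = 1, and the invariant factors of ∂_1 are all 1, so H_0 = Z.

H_0 = Z.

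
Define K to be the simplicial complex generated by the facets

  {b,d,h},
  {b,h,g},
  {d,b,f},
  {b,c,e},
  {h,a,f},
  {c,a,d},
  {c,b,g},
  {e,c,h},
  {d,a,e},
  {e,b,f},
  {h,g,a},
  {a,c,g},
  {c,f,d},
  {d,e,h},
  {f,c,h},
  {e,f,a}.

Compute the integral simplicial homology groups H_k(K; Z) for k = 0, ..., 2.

Order the vertices as a < b < c < d < e < f < g < h. Listing each simplex with vertices in this order, K has dimension 2 with simplices:

  0-simplices (8): a, b, c, d, e, f, g, h
  1-simplices (24): ac, ad, ae, af, ag, ah, bc, bd, be, bf, bg, bh, cd, ce, cf, cg, ch, de, df, dh, ef, eh, fh, gh
  2-simplices (16): acd, acg, ade, aef, afh, agh, bce, bcg, bdf, bdh, bef, bgh, cdf, ceh, cfh, deh

Hence C_0 ≅ Z^8, C_1 ≅ Z^24, C_2 ≅ Z^16.

The boundary map ∂_1: C_1 → C_0 is given by ∂[p,q] = [q] − [p].
As a 8×24 matrix over Z this has rank 7, with invariant factors (1,1,1,1,1,1,1).

Boundary ∂_2: C_2 → C_1 sends each 2-simplex [p,q,r] to [q,r] − [p,r] + [p,q]. For instance
  ∂acg = cg − ag + ac,
  ∂agh = gh − ah + ag.
The 24×16 boundary matrix has rank 15 and Smith normal form diag(1,1,1,1,1,1,1,1,1,1,1,1,1,1,1).

Now H_k = ker ∂_k / im ∂_{k+1}, so:

  H_0: rank C_0 − rank ∂_1 = 8 − 7 = 1, and the invariant factors of ∂_1 are all 1, so H_0 = Z.
  H_1: rank ker ∂_1 − rank ∂_2 = (24 − 7) − 15 = 2, and the invariant factors of ∂_2 are all 1, so H_1 = Z^2.
  H_2: rank ker ∂_2 − rank ∂_3 = (16 − 15) − 0 = 1, and there is no ∂_3, so H_2 = Z.

As a check, the Euler characteristic is 8 − 24 + 16 = 0, which agrees with 1 − 2 + 1 = 0.

H_0 ≅ Z,  H_1 ≅ Z^2,  H_2 ≅ Z.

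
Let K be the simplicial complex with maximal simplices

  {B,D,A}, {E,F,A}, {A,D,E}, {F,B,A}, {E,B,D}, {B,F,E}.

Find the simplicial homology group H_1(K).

H_1 ≅ 0.

Order the vertices as A < B < D < E < F. Listing each simplex with vertices in this order, K has dimension 2 with simplices:

  0-simplices (5): A, B, D, E, F
  1-simplices (9): AB, AD, AE, AF, BD, BE, BF, DE, EF
  2-simplices (6): ABD, ABF, ADE, AEF, BDE, BEF

so the chain groups are C_0 ≅ Z^5, C_1 ≅ Z^9, C_2 ≅ Z^6.

The boundary map ∂_1: C_1 → C_0 is given by ∂[p,q] = [q] − [p].
As a 5×9 matrix over Z this has rank 4, with invariant factors (1,1,1,1).

The boundary map ∂_2: C_2 → C_1 maps a triangle to the signed sum of its edges. For instance
  ∂AEF = EF − AF + AE,
  ∂BDE = DE − BE + BD.
The resulting 9×6 matrix has rank 5, and its Smith normal form has invariant factors (1,1,1,1,1).

From H_k ≅ ker(∂_k) / im(∂_{k+1}) we obtain:

  H_1: rank ker ∂_1 − rank ∂_2 = (9 − 4) − 5 = 0, and the invariant factors of ∂_2 are all 1, so H_1 = 0.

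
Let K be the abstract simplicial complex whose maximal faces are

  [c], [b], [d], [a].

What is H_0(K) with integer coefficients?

Order the vertices as a < b < c < d. Listing each simplex with vertices in this order, K has dimension 0 with simplices:

  0-simplices (4): a, b, c, d

giving chain groups C_0 ≅ Z^4.

Reading off H_k = ker ∂_k / im ∂_{k+1}:

  H_0: rank C_0 − rank ∂_1 = 4 − 0 = 4, and there is no ∂_1, so H_0 = Z^4.

H_0 ≅ Z^4.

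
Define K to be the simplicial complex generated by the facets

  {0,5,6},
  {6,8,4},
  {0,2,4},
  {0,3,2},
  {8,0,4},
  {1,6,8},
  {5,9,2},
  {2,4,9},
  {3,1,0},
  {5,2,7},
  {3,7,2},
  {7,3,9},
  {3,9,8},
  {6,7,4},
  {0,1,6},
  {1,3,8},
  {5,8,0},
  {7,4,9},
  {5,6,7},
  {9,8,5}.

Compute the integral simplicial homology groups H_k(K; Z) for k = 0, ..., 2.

H_0 ≅ Z,  H_1 ≅ Z ⊕ Z/2Z,  H_2 = 0.

Fix the vertex order 0 < 1 < 2 < 3 < 4 < 5 < 6 < 7 < 8 < 9 and write every simplex with vertices in increasing order. Then dim K = 2 and the simplices of K are:

  0-simplices (10): [0], [1], [2], [3], [4], [5], [6], [7], [8], [9]
  1-simplices (30): (30 of them)
  2-simplices (20): (20 of them)

Hence C_0 ≅ Z^10, C_1 ≅ Z^30, C_2 ≅ Z^20.

Boundary ∂_1: C_1 → C_0 sends each edge [p,q] (with p < q) to q − p.
The resulting 10×30 matrix has rank 9, and its Smith normal form has invariant factors (1,1,1,1,1,1,1,1,1).

∂_2: C_2 → C_1 sends each 2-simplex [p,q,r] to [q,r] − [p,r] + [p,q]. For instance
  ∂[1,6,8] = [6,8] − [1,8] + [1,6],
  ∂[1,3,8] = [3,8] − [1,8] + [1,3].
The 30×20 boundary matrix has rank 20 and Smith normal form diag(1,1,1,1,1,1,1,1,1,1,1,1,1,1,1,1,1,1,1,2).

Now H_k = ker ∂_k / im ∂_{k+1}, so:

  H_0: rank C_0 − rank ∂_1 = 10 − 9 = 1, and the invariant factors of ∂_1 are all 1, so H_0 ≅ Z.
  H_1: rank ker ∂_1 − rank ∂_2 = (30 − 9) − 20 = 1, and ∂_2 has invariant factor 2 > 1, so H_1 ≅ Z ⊕ Z/2Z.
  H_2: rank ker ∂_2 − rank ∂_3 = (20 − 20) − 0 = 0, and there is no ∂_3, so H_2 ≅ 0.

(K is a triangulation of the Klein bottle.)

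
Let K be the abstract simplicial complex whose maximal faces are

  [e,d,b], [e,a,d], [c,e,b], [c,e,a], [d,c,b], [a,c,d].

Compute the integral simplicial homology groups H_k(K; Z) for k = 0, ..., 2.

K has 5 vertices, 9 edges, 6 triangles.
rank ∂_0 = 0, rank ∂_1 = 4 ⇒ b_0 = 5 − 0 − 4 = 1; all invariant factors of ∂_1 are 1 so no torsion. So H_0 ≅ Z.
rank ∂_1 = 4, rank ∂_2 = 5 ⇒ b_1 = 9 − 4 − 5 = 0; all invariant factors of ∂_2 are 1 so no torsion. So H_1 ≅ 0.
rank ∂_2 = 5, rank ∂_3 = 0 ⇒ b_2 = 6 − 5 − 0 = 1. So H_2 ≅ Z.

H_0 ≅ Z,  H_1 = 0,  H_2 ≅ Z.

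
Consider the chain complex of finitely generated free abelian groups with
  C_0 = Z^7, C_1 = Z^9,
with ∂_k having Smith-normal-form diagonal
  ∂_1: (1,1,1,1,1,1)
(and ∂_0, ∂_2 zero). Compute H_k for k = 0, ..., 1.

H_0 ≅ Z,  H_1 ≅ Z^3.

H_0: b_0 = 7 − 0 − 6 = 1; torsion from ∂_1 factors > 1: none. So H_0 ≅ Z.
H_1: b_1 = 9 − 6 − 0 = 3; torsion from ∂_2 factors > 1: none. So H_1 ≅ Z^3.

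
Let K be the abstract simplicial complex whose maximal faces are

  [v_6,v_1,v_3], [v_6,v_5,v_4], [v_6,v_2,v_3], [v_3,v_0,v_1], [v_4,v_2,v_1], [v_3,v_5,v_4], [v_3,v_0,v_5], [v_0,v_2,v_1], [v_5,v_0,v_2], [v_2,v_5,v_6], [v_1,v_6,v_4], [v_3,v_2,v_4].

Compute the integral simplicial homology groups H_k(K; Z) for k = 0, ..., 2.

Take the total order v_0 < v_1 < v_2 < v_3 < v_4 < v_5 < v_6 on the vertex set. Then K (dimension 2) consists of the simplices:

  0-simplices (7): [v_0], [v_1], [v_2], [v_3], [v_4], [v_5], [v_6]
  1-simplices (18): (18 of them)
  2-simplices (12): (12 of them)

giving chain groups C_0 ≅ Z^7, C_1 ≅ Z^18, C_2 ≅ Z^12.

Boundary ∂_1: C_1 → C_0 sends each edge [p,q] (with p < q) to q − p.
The resulting 7×18 matrix has rank 6, and its Smith normal form has invariant factors (1,1,1,1,1,1).

The boundary map ∂_2: C_2 → C_1 sends each 2-simplex [p,q,r] to [q,r] − [p,r] + [p,q]. For instance
  ∂[v_0,v_1,v_2] = [v_1,v_2] − [v_0,v_2] + [v_0,v_1],
  ∂[v_4,v_5,v_6] = [v_5,v_6] − [v_4,v_6] + [v_4,v_5].
The 18×12 boundary matrix has rank 12 and Smith normal form diag(1,1,1,1,1,1,1,1,1,1,1,2).

Now H_k = ker ∂_k / im ∂_{k+1}, so:

  H_0: rank C_0 − rank ∂_1 = 7 − 6 = 1, and the invariant factors of ∂_1 are all 1, so H_0 = Z.
  H_1: rank ker ∂_1 − rank ∂_2 = (18 − 6) − 12 = 0, and ∂_2 has invariant factor 2 > 1, so H_1 = Z/2.
  H_2: rank ker ∂_2 − rank ∂_3 = (12 − 12) − 0 = 0, and there is no ∂_3, so H_2 = 0.

H_0 ≅ Z,  H_1 ≅ Z/2,  H_2 = 0.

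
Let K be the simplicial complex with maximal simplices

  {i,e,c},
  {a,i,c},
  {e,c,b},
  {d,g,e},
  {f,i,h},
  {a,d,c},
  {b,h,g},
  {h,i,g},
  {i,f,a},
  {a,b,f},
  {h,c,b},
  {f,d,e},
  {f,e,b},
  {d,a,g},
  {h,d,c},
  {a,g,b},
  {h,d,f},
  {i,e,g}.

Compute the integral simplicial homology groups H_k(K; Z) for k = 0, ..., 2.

H_0 = Z,  H_1 = Z^2,  H_2 = Z.

Order the vertices as a < b < c < d < e < f < g < h < i. Listing each simplex with vertices in this order, K has dimension 2 with simplices:

  0-simplices (9): a, b, c, d, e, f, g, h, i
  1-simplices (27): ab, ac, ad, af, ag, ai, bc, be, bf, bg, bh, cd, ce, ch, ci, de, df, dg, dh, ef, eg, ei, fh, fi, gh, gi, hi
  2-simplices (18): abf, abg, acd, aci, adg, afi, bce, bch, bef, bgh, cdh, cei, def, deg, dfh, egi, fhi, ghi

giving chain groups C_0 ≅ Z^9, C_1 ≅ Z^27, C_2 ≅ Z^18.

The boundary map ∂_1: C_1 → C_0 is given by ∂[p,q] = [q] − [p]. For instance
  ∂df = f − d.
As a 9×27 matrix over Z this has rank 8, with invariant factors (1,1,1,1,1,1,1,1).

∂_2: C_2 → C_1 maps a triangle to the signed sum of its edges. For instance
  ∂deg = eg − dg + de,
  ∂cei = ei − ci + ce.
As a 27×18 matrix over Z this has rank 17, with invariant factors (1,1,1,1,1,1,1,1,1,1,1,1,1,1,1,1,1).

Reading off H_k = ker ∂_k / im ∂_{k+1}:

  H_0: rank C_0 − rank ∂_1 = 9 − 8 = 1, and the invariant factors of ∂_1 are all 1, so H_0 = Z.
  H_1: rank ker ∂_1 − rank ∂_2 = (27 − 8) − 17 = 2, and the invariant factors of ∂_2 are all 1, so H_1 = Z^2.
  H_2: rank ker ∂_2 − rank ∂_3 = (18 − 17) − 0 = 1, and there is no ∂_3, so H_2 = Z.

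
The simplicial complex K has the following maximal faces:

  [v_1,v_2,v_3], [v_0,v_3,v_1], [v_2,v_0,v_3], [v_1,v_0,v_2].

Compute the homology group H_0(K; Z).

We work with the vertex ordering v_0 < v_1 < v_2 < v_3. The simplices of K, each written with vertices in increasing order, are:

  0-simplices (4): [v_0], [v_1], [v_2], [v_3]
  1-simplices (6): [v_0,v_1], [v_0,v_2], [v_0,v_3], [v_1,v_2], [v_1,v_3], [v_2,v_3]
  2-simplices (4): [v_0,v_1,v_2], [v_0,v_1,v_3], [v_0,v_2,v_3], [v_1,v_2,v_3]

giving chain groups C_0 ≅ Z^4, C_1 ≅ Z^6, C_2 ≅ Z^4.

∂_1: C_1 → C_0 sends each edge [p,q] (with p < q) to q − p.
The resulting 4×6 matrix has rank 3, and its Smith normal form has invariant factors (1,1,1).

∂_2: C_2 → C_1 acts by ∂[p,q,r] = [q,r] − [p,r] + [p,q]. For instance
  ∂[v_0,v_2,v_3] = [v_2,v_3] − [v_0,v_3] + [v_0,v_2],
  ∂[v_0,v_1,v_2] = [v_1,v_2] − [v_0,v_2] + [v_0,v_1].
The 6×4 boundary matrix has rank 3 and Smith normal form diag(1,1,1).

Now H_k = ker ∂_k / im ∂_{k+1}, so:

  H_0: rank C_0 − rank ∂_1 = 4 − 3 = 1, and the invariant factors of ∂_1 are all 1, so H_0 ≅ Z.

H_0 = Z.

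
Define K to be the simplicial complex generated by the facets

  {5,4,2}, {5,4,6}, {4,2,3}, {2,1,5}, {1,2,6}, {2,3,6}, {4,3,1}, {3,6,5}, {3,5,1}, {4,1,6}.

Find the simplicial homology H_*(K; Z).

K has 6 vertices, 15 edges, 10 triangles.
rank ∂_0 = 0, rank ∂_1 = 5 ⇒ b_0 = 6 − 0 − 5 = 1; all invariant factors of ∂_1 are 1 so no torsion. So H_0 ≅ Z.
rank ∂_1 = 5, rank ∂_2 = 10 ⇒ b_1 = 15 − 5 − 10 = 0; ∂_2 has invariant factor(s) [2] giving torsion. So H_1 ≅ Z/2.
rank ∂_2 = 10, rank ∂_3 = 0 ⇒ b_2 = 10 − 10 − 0 = 0. So H_2 ≅ 0.

H_0 ≅ Z,  H_1 ≅ Z/2,  H_2 = 0.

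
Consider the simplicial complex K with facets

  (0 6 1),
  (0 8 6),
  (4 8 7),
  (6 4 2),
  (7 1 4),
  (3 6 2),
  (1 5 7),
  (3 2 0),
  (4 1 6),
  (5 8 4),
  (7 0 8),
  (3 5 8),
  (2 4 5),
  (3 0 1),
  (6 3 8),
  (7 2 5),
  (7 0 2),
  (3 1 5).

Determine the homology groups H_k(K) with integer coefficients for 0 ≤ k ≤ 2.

H_0 = Z,  H_1 = Z × Z/2,  H_2 = 0.

Take the total order 0 < 1 < 2 < 3 < 4 < 5 < 6 < 7 < 8 on the vertex set. Then K (dimension 2) consists of the simplices:

  0-simplices (9): [0], [1], [2], [3], [4], [5], [6], [7], [8]
  1-simplices (27): (27 of them)
  2-simplices (18): [0,1,3], [0,1,6], [0,2,3], [0,2,7], [0,6,8], [0,7,8], [1,3,5], [1,4,6], [1,4,7], [1,5,7], [2,3,6], [2,4,5], [2,4,6], [2,5,7], [3,5,8], [3,6,8], [4,5,8], [4,7,8]

giving chain groups C_0 ≅ Z^9, C_1 ≅ Z^27, C_2 ≅ Z^18.

∂_1: C_1 → C_0 sends each edge [p,q] (with p < q) to q − p. For instance
  ∂[4,7] = [7] − [4].
The 9×27 boundary matrix has rank 8 and Smith normal form diag(1,1,1,1,1,1,1,1).

∂_2: C_2 → C_1 maps a triangle to the signed sum of its edges. For instance
  ∂[0,1,3] = [1,3] − [0,3] + [0,1],
  ∂[1,4,7] = [4,7] − [1,7] + [1,4].
As a 27×18 matrix over Z this has rank 18, with invariant factors (1,1,1,1,1,1,1,1,1,1,1,1,1,1,1,1,1,2).

Computing H_k = (kernel of ∂_k) / (image of ∂_{k+1}):

  H_0: rank C_0 − rank ∂_1 = 9 − 8 = 1, and the invariant factors of ∂_1 are all 1, so H_0 ≅ Z.
  H_1: rank ker ∂_1 − rank ∂_2 = (27 − 8) − 18 = 1, and ∂_2 has invariant factor 2 > 1, so H_1 ≅ Z × Z/2.
  H_2: rank ker ∂_2 − rank ∂_3 = (18 − 18) − 0 = 0, and there is no ∂_3, so H_2 ≅ 0.

(K is a triangulation of the Klein bottle.)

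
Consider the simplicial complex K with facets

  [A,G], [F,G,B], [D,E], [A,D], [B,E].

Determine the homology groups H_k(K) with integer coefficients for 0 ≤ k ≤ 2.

We work with the vertex ordering A < B < D < E < F < G. The simplices of K, each written with vertices in increasing order, are:

  0-simplices (6): A, B, D, E, F, G
  1-simplices (7): AD, AG, BE, BF, BG, DE, FG
  2-simplices (1): BFG

giving chain groups C_0 ≅ Z^6, C_1 ≅ Z^7, C_2 ≅ Z^1.

The boundary map ∂_1: C_1 → C_0 is given by ∂[p,q] = [q] − [p]. For instance
  ∂BF = F − B.
This gives a 6×7 integer matrix of rank 5; reducing to Smith normal form yields diagonal entries (1,1,1,1,1).

The boundary map ∂_2: C_2 → C_1 acts by ∂[p,q,r] = [q,r] − [p,r] + [p,q]. For instance
  ∂BFG = FG − BG + BF.
This gives a 7×1 integer matrix of rank 1; reducing to Smith normal form yields diagonal entries (1).

From H_k ≅ ker(∂_k) / im(∂_{k+1}) we obtain:

  H_0: rank C_0 − rank ∂_1 = 6 − 5 = 1, and the invariant factors of ∂_1 are all 1, so H_0 ≅ Z.
  H_1: rank ker ∂_1 − rank ∂_2 = (7 − 5) − 1 = 1, and the invariant factors of ∂_2 are all 1, so H_1 ≅ Z.
  H_2: rank ker ∂_2 − rank ∂_3 = (1 − 1) − 0 = 0, and there is no ∂_3, so H_2 ≅ 0.

H_0 ≅ Z,  H_1 ≅ Z,  H_2 = 0.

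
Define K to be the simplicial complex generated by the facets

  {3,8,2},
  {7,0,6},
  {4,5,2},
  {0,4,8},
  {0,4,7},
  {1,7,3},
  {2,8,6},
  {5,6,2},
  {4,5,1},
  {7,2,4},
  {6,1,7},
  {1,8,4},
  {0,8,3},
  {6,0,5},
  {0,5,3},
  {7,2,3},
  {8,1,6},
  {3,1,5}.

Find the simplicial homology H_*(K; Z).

We work with the vertex ordering 0 < 1 < 2 < 3 < 4 < 5 < 6 < 7 < 8. The simplices of K, each written with vertices in increasing order, are:

  0-simplices (9): [0], [1], [2], [3], [4], [5], [6], [7], [8]
  1-simplices (27): (27 of them)
  2-simplices (18): [0,3,5], [0,3,8], [0,4,7], [0,4,8], [0,5,6], [0,6,7], [1,3,5], [1,3,7], [1,4,5], [1,4,8], [1,6,7], [1,6,8], [2,3,7], [2,3,8], [2,4,5], [2,4,7], [2,5,6], [2,6,8]

Hence C_0 ≅ Z^9, C_1 ≅ Z^27, C_2 ≅ Z^18.

The boundary map ∂_1: C_1 → C_0 sends each edge [p,q] (with p < q) to q − p. For instance
  ∂[1,3] = [3] − [1].
As a 9×27 matrix over Z this has rank 8, with invariant factors (1,1,1,1,1,1,1,1).

∂_2: C_2 → C_1 maps a triangle to the signed sum of its edges. For instance
  ∂[1,4,8] = [4,8] − [1,8] + [1,4],
  ∂[0,5,6] = [5,6] − [0,6] + [0,5].
This gives a 27×18 integer matrix of rank 17; reducing to Smith normal form yields diagonal entries (1,1,1,1,1,1,1,1,1,1,1,1,1,1,1,1,1).

Reading off H_k = ker ∂_k / im ∂_{k+1}:

  H_0: rank C_0 − rank ∂_1 = 9 − 8 = 1, and the invariant factors of ∂_1 are all 1, so H_0 = Z.
  H_1: rank ker ∂_1 − rank ∂_2 = (27 − 8) − 17 = 2, and the invariant factors of ∂_2 are all 1, so H_1 = Z^2.
  H_2: rank ker ∂_2 − rank ∂_3 = (18 − 17) − 0 = 1, and there is no ∂_3, so H_2 = Z.

(K is a triangulation of the torus T^2.)

H_0 = Z,  H_1 = Z^2,  H_2 = Z.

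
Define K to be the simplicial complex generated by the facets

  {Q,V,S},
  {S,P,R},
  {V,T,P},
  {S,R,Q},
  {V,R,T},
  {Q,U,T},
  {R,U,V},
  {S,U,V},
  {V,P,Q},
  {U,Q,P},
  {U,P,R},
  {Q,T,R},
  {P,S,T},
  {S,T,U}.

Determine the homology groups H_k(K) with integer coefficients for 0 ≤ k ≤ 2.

Order the vertices as P < Q < R < S < T < U < V. Listing each simplex with vertices in this order, K has dimension 2 with simplices:

  0-simplices (7): P, Q, R, S, T, U, V
  1-simplices (21): PQ, PR, PS, PT, PU, PV, QR, QS, QT, QU, QV, RS, RT, RU, RV, ST, SU, SV, TU, TV, UV
  2-simplices (14): PQU, PQV, PRS, PRU, PST, PTV, QRS, QRT, QSV, QTU, RTV, RUV, STU, SUV

so the chain groups are C_0 ≅ Z^7, C_1 ≅ Z^21, C_2 ≅ Z^14.

Boundary ∂_1: C_1 → C_0 maps an edge to its endpoints' difference, ∂[p,q] = q − p. For instance
  ∂SU = U − S.
The 7×21 boundary matrix has rank 6 and Smith normal form diag(1,1,1,1,1,1).

∂_2: C_2 → C_1 sends each 2-simplex [p,q,r] to [q,r] − [p,r] + [p,q]. For instance
  ∂RUV = UV − RV + RU,
  ∂QSV = SV − QV + QS.
As a 21×14 matrix over Z this has rank 13, with invariant factors (1,1,1,1,1,1,1,1,1,1,1,1,1).

From H_k ≅ ker(∂_k) / im(∂_{k+1}) we obtain:

  H_0: rank C_0 − rank ∂_1 = 7 − 6 = 1, and the invariant factors of ∂_1 are all 1, so H_0 = Z.
  H_1: rank ker ∂_1 − rank ∂_2 = (21 − 6) − 13 = 2, and the invariant factors of ∂_2 are all 1, so H_1 = Z^2.
  H_2: rank ker ∂_2 − rank ∂_3 = (14 − 13) − 0 = 1, and there is no ∂_3, so H_2 = Z.

H_0 ≅ Z,  H_1 ≅ Z^2,  H_2 ≅ Z.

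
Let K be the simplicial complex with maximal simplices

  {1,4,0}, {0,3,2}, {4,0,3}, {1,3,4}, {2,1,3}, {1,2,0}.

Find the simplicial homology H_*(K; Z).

H_0 = Z,  H_1 = 0,  H_2 = Z.

We work with the vertex ordering 0 < 1 < 2 < 3 < 4. The simplices of K, each written with vertices in increasing order, are:

  0-simplices (5): [0], [1], [2], [3], [4]
  1-simplices (9): [0,1], [0,2], [0,3], [0,4], [1,2], [1,3], [1,4], [2,3], [3,4]
  2-simplices (6): [0,1,2], [0,1,4], [0,2,3], [0,3,4], [1,2,3], [1,3,4]

giving chain groups C_0 ≅ Z^5, C_1 ≅ Z^9, C_2 ≅ Z^6.

Boundary ∂_1: C_1 → C_0 maps an edge to its endpoints' difference, ∂[p,q] = q − p. For instance
  ∂[3,4] = [4] − [3].
As a 5×9 matrix over Z this has rank 4, with invariant factors (1,1,1,1).

The boundary map ∂_2: C_2 → C_1 maps a triangle to the signed sum of its edges. For instance
  ∂[0,1,2] = [1,2] − [0,2] + [0,1],
  ∂[0,2,3] = [2,3] − [0,3] + [0,2].
As a 9×6 matrix over Z this has rank 5, with invariant factors (1,1,1,1,1).

From H_k ≅ ker(∂_k) / im(∂_{k+1}) we obtain:

  H_0: rank C_0 − rank ∂_1 = 5 − 4 = 1, and the invariant factors of ∂_1 are all 1, so H_0 ≅ Z.
  H_1: rank ker ∂_1 − rank ∂_2 = (9 − 4) − 5 = 0, and the invariant factors of ∂_2 are all 1, so H_1 ≅ 0.
  H_2: rank ker ∂_2 − rank ∂_3 = (6 − 5) − 0 = 1, and there is no ∂_3, so H_2 ≅ Z.

As a check, the Euler characteristic is 5 − 9 + 6 = 2, which agrees with 1 − 0 + 1 = 2.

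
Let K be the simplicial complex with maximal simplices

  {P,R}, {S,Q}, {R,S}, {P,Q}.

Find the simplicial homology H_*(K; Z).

H_0 ≅ Z,  H_1 ≅ Z.

Order the vertices as P < Q < R < S. Listing each simplex with vertices in this order, K has dimension 1 with simplices:

  0-simplices (4): P, Q, R, S
  1-simplices (4): PQ, PR, QS, RS

giving chain groups C_0 ≅ Z^4, C_1 ≅ Z^4.

The boundary map ∂_1: C_1 → C_0 is given by ∂[p,q] = [q] − [p]. For instance
  ∂PQ = Q − P.
As a 4×4 matrix over Z this has rank 3, with invariant factors (1,1,1).

Reading off H_k = ker ∂_k / im ∂_{k+1}:

  H_0: rank C_0 − rank ∂_1 = 4 − 3 = 1, and the invariant factors of ∂_1 are all 1, so H_0 ≅ Z.
  H_1: rank ker ∂_1 − rank ∂_2 = (4 − 3) − 0 = 1, and there is no ∂_2, so H_1 ≅ Z.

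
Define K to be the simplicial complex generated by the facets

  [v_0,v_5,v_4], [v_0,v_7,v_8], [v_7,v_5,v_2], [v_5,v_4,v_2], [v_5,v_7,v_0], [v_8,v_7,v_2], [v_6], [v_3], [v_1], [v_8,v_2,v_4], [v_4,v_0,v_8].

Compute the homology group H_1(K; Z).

We work with the vertex ordering v_0 < v_1 < v_2 < v_3 < v_4 < v_5 < v_6 < v_7 < v_8. The simplices of K, each written with vertices in increasing order, are:

  0-simplices (9): [v_0], [v_1], [v_2], [v_3], [v_4], [v_5], [v_6], [v_7], [v_8]
  1-simplices (12): [v_0,v_4], [v_0,v_5], [v_0,v_7], [v_0,v_8], [v_2,v_4], [v_2,v_5], [v_2,v_7], [v_2,v_8], [v_4,v_5], [v_4,v_8], [v_5,v_7], [v_7,v_8]
  2-simplices (8): [v_0,v_4,v_5], [v_0,v_4,v_8], [v_0,v_5,v_7], [v_0,v_7,v_8], [v_2,v_4,v_5], [v_2,v_4,v_8], [v_2,v_5,v_7], [v_2,v_7,v_8]

Hence C_0 ≅ Z^9, C_1 ≅ Z^12, C_2 ≅ Z^8.

Boundary ∂_1: C_1 → C_0 maps an edge to its endpoints' difference, ∂[p,q] = q − p. For instance
  ∂[v_0,v_4] = [v_4] − [v_0].
The resulting 9×12 matrix has rank 5, and its Smith normal form has invariant factors (1,1,1,1,1).

The boundary map ∂_2: C_2 → C_1 maps a triangle to the signed sum of its edges. For instance
  ∂[v_0,v_7,v_8] = [v_7,v_8] − [v_0,v_8] + [v_0,v_7],
  ∂[v_2,v_7,v_8] = [v_7,v_8] − [v_2,v_8] + [v_2,v_7].
This gives a 12×8 integer matrix of rank 7; reducing to Smith normal form yields diagonal entries (1,1,1,1,1,1,1).

Computing H_k = (kernel of ∂_k) / (image of ∂_{k+1}):

  H_1: rank ker ∂_1 − rank ∂_2 = (12 − 5) − 7 = 0, and the invariant factors of ∂_2 are all 1, so H_1 = 0.

H_1 = 0.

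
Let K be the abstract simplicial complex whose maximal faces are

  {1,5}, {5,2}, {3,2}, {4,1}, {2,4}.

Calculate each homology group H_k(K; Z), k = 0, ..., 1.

H_0 ≅ Z,  H_1 ≅ Z.

We work with the vertex ordering 1 < 2 < 3 < 4 < 5. The simplices of K, each written with vertices in increasing order, are:

  0-simplices (5): [1], [2], [3], [4], [5]
  1-simplices (5): [1,4], [1,5], [2,3], [2,4], [2,5]

so the chain groups are C_0 ≅ Z^5, C_1 ≅ Z^5.

∂_1: C_1 → C_0 is given by ∂[p,q] = [q] − [p]. For instance
  ∂[2,4] = [4] − [2].
This gives a 5×5 integer matrix of rank 4; reducing to Smith normal form yields diagonal entries (1,1,1,1).

Now H_k = ker ∂_k / im ∂_{k+1}, so:

  H_0: rank C_0 − rank ∂_1 = 5 − 4 = 1, and the invariant factors of ∂_1 are all 1, so H_0 = Z.
  H_1: rank ker ∂_1 − rank ∂_2 = (5 − 4) − 0 = 1, and there is no ∂_2, so H_1 = Z.

As a check, the Euler characteristic is 5 − 5 = 0, which agrees with 1 − 1 = 0.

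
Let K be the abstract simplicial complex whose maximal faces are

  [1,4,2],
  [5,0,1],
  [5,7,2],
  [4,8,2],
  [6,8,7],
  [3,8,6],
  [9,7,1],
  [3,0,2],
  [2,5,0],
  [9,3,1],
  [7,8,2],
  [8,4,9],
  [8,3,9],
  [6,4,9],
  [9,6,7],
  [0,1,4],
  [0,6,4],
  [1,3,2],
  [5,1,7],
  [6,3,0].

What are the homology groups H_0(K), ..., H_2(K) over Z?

We work with the vertex ordering 0 < 1 < 2 < 3 < 4 < 5 < 6 < 7 < 8 < 9. The simplices of K, each written with vertices in increasing order, are:

  0-simplices (10): [0], [1], [2], [3], [4], [5], [6], [7], [8], [9]
  1-simplices (30): (30 of them)
  2-simplices (20): (20 of them)

giving chain groups C_0 ≅ Z^10, C_1 ≅ Z^30, C_2 ≅ Z^20.

∂_1: C_1 → C_0 sends each edge [p,q] (with p < q) to q − p. For instance
  ∂[3,6] = [6] − [3].
As a 10×30 matrix over Z this has rank 9, with invariant factors (1,1,1,1,1,1,1,1,1).

Boundary ∂_2: C_2 → C_1 maps a triangle to the signed sum of its edges. For instance
  ∂[2,4,8] = [4,8] − [2,8] + [2,4],
  ∂[1,2,4] = [2,4] − [1,4] + [1,2].
The 30×20 boundary matrix has rank 20 and Smith normal form diag(1,1,1,1,1,1,1,1,1,1,1,1,1,1,1,1,1,1,1,2).

Now H_k = ker ∂_k / im ∂_{k+1}, so:

  H_0: rank C_0 − rank ∂_1 = 10 − 9 = 1, and the invariant factors of ∂_1 are all 1, so H_0 ≅ Z.
  H_1: rank ker ∂_1 − rank ∂_2 = (30 − 9) − 20 = 1, and ∂_2 has invariant factor 2 > 1, so H_1 ≅ Z ⊕ Z/2.
  H_2: rank ker ∂_2 − rank ∂_3 = (20 − 20) − 0 = 0, and there is no ∂_3, so H_2 ≅ 0.

(K is a triangulation of the Klein bottle.)

H_0 = Z,  H_1 = Z ⊕ Z/2,  H_2 = 0.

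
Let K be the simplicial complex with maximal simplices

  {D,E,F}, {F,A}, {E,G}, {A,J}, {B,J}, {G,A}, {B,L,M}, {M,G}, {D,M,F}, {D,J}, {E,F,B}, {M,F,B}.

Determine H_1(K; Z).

H_1 ≅ Z^4.

Fix the vertex order A < B < D < E < F < G < J < L < M and write every simplex with vertices in increasing order. Then dim K = 2 and the simplices of K are:

  0-simplices (9): A, B, D, E, F, G, J, L, M
  1-simplices (17): AF, AG, AJ, BE, BF, BJ, BL, BM, DE, DF, DJ, DM, EF, EG, FM, GM, LM
  2-simplices (5): BEF, BFM, BLM, DEF, DFM

giving chain groups C_0 ≅ Z^9, C_1 ≅ Z^17, C_2 ≅ Z^5.

The boundary map ∂_1: C_1 → C_0 sends each edge [p,q] (with p < q) to q − p. For instance
  ∂EF = F − E.
The resulting 9×17 matrix has rank 8, and its Smith normal form has invariant factors (1,1,1,1,1,1,1,1).

Boundary ∂_2: C_2 → C_1 acts by ∂[p,q,r] = [q,r] − [p,r] + [p,q]. For instance
  ∂DFM = FM − DM + DF,
  ∂BEF = EF − BF + BE.
The resulting 17×5 matrix has rank 5, and its Smith normal form has invariant factors (1,1,1,1,1).

Now H_k = ker ∂_k / im ∂_{k+1}, so:

  H_1: rank ker ∂_1 − rank ∂_2 = (17 − 8) − 5 = 4, and the invariant factors of ∂_2 are all 1, so H_1 = Z^4.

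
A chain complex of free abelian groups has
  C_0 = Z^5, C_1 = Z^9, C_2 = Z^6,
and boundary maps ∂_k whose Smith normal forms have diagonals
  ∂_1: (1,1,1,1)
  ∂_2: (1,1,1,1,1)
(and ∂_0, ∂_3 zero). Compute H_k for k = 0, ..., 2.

H_0 = Z,  H_1 = 0,  H_2 = Z.

H_0: b_0 = 5 − 0 − 4 = 1; torsion from ∂_1 factors > 1: none. So H_0 = Z.
H_1: b_1 = 9 − 4 − 5 = 0; torsion from ∂_2 factors > 1: none. So H_1 = 0.
H_2: b_2 = 6 − 5 − 0 = 1; torsion from ∂_3 factors > 1: none. So H_2 = Z.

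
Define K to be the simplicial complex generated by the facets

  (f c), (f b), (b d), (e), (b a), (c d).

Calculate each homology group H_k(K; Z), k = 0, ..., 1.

H_0 ≅ Z^2,  H_1 ≅ Z.

Order the vertices as a < b < c < d < e < f. Listing each simplex with vertices in this order, K has dimension 1 with simplices:

  0-simplices (6): a, b, c, d, e, f
  1-simplices (5): ab, bd, bf, cd, cf

so the chain groups are C_0 ≅ Z^6, C_1 ≅ Z^5.

Boundary ∂_1: C_1 → C_0 sends each edge [p,q] (with p < q) to q − p. For instance
  ∂bf = f − b.
As a 6×5 matrix over Z this has rank 4, with invariant factors (1,1,1,1).

From H_k ≅ ker(∂_k) / im(∂_{k+1}) we obtain:

  H_0: rank C_0 − rank ∂_1 = 6 − 4 = 2, and the invariant factors of ∂_1 are all 1, so H_0 = Z^2.
  H_1: rank ker ∂_1 − rank ∂_2 = (5 − 4) − 0 = 1, and there is no ∂_2, so H_1 = Z.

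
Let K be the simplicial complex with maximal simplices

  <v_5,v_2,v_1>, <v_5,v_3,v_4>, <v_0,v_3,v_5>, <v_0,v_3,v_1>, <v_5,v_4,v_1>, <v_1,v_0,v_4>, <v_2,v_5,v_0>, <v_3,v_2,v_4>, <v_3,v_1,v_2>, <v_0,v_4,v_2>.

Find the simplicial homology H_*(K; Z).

Take the total order v_0 < v_1 < v_2 < v_3 < v_4 < v_5 on the vertex set. Then K (dimension 2) consists of the simplices:

  0-simplices (6): [v_0], [v_1], [v_2], [v_3], [v_4], [v_5]
  1-simplices (15): (15 of them)
  2-simplices (10): [v_0,v_1,v_3], [v_0,v_1,v_4], [v_0,v_2,v_4], [v_0,v_2,v_5], [v_0,v_3,v_5], [v_1,v_2,v_3], [v_1,v_2,v_5], [v_1,v_4,v_5], [v_2,v_3,v_4], [v_3,v_4,v_5]

Hence C_0 ≅ Z^6, C_1 ≅ Z^15, C_2 ≅ Z^10.

Boundary ∂_1: C_1 → C_0 is given by ∂[p,q] = [q] − [p]. For instance
  ∂[v_0,v_1] = [v_1] − [v_0].
The 6×15 boundary matrix has rank 5 and Smith normal form diag(1,1,1,1,1).

∂_2: C_2 → C_1 maps a triangle to the signed sum of its edges. For instance
  ∂[v_0,v_1,v_4] = [v_1,v_4] − [v_0,v_4] + [v_0,v_1],
  ∂[v_1,v_2,v_5] = [v_2,v_5] − [v_1,v_5] + [v_1,v_2].
The resulting 15×10 matrix has rank 10, and its Smith normal form has invariant factors (1,1,1,1,1,1,1,1,1,2).

Reading off H_k = ker ∂_k / im ∂_{k+1}:

  H_0: rank C_0 − rank ∂_1 = 6 − 5 = 1, and the invariant factors of ∂_1 are all 1, so H_0 ≅ Z.
  H_1: rank ker ∂_1 − rank ∂_2 = (15 − 5) − 10 = 0, and ∂_2 has invariant factor 2 > 1, so H_1 ≅ Z/2.
  H_2: rank ker ∂_2 − rank ∂_3 = (10 − 10) − 0 = 0, and there is no ∂_3, so H_2 ≅ 0.

As a check, the Euler characteristic is 6 − 15 + 10 = 1, which agrees with 1 − 0 + 0 = 1.
(K is a triangulation of the real projective plane RP^2.)

H_0 = Z,  H_1 = Z/2,  H_2 = 0.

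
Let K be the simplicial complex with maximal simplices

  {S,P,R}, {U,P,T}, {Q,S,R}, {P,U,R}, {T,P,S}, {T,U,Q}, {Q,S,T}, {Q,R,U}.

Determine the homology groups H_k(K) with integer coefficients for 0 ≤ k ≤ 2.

Order the vertices as P < Q < R < S < T < U. Listing each simplex with vertices in this order, K has dimension 2 with simplices:

  0-simplices (6): P, Q, R, S, T, U
  1-simplices (12): PR, PS, PT, PU, QR, QS, QT, QU, RS, RU, ST, TU
  2-simplices (8): PRS, PRU, PST, PTU, QRS, QRU, QST, QTU

so the chain groups are C_0 ≅ Z^6, C_1 ≅ Z^12, C_2 ≅ Z^8.

The boundary map ∂_1: C_1 → C_0 sends each edge [p,q] (with p < q) to q − p.
The 6×12 boundary matrix has rank 5 and Smith normal form diag(1,1,1,1,1).

Boundary ∂_2: C_2 → C_1 sends each 2-simplex [p,q,r] to [q,r] − [p,r] + [p,q]. For instance
  ∂QST = ST − QT + QS,
  ∂QRS = RS − QS + QR.
The 12×8 boundary matrix has rank 7 and Smith normal form diag(1,1,1,1,1,1,1).

Reading off H_k = ker ∂_k / im ∂_{k+1}:

  H_0: rank C_0 − rank ∂_1 = 6 − 5 = 1, and the invariant factors of ∂_1 are all 1, so H_0 ≅ Z.
  H_1: rank ker ∂_1 − rank ∂_2 = (12 − 5) − 7 = 0, and the invariant factors of ∂_2 are all 1, so H_1 ≅ 0.
  H_2: rank ker ∂_2 − rank ∂_3 = (8 − 7) − 0 = 1, and there is no ∂_3, so H_2 ≅ Z.

As a check, the Euler characteristic is 6 − 12 + 8 = 2, which agrees with 1 − 0 + 1 = 2.
(K is a triangulation of the 2-sphere S^2.)

H_0 ≅ Z,  H_1 = 0,  H_2 ≅ Z.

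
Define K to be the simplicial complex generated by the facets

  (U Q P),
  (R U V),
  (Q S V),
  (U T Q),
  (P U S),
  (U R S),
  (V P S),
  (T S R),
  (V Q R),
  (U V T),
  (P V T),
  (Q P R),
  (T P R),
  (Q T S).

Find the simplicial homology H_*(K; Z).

We work with the vertex ordering P < Q < R < S < T < U < V. The simplices of K, each written with vertices in increasing order, are:

  0-simplices (7): P, Q, R, S, T, U, V
  1-simplices (21): PQ, PR, PS, PT, PU, PV, QR, QS, QT, QU, QV, RS, RT, RU, RV, ST, SU, SV, TU, TV, UV
  2-simplices (14): PQR, PQU, PRT, PSU, PSV, PTV, QRV, QST, QSV, QTU, RST, RSU, RUV, TUV

Hence C_0 ≅ Z^7, C_1 ≅ Z^21, C_2 ≅ Z^14.

∂_1: C_1 → C_0 maps an edge to its endpoints' difference, ∂[p,q] = q − p. For instance
  ∂RT = T − R.
This gives a 7×21 integer matrix of rank 6; reducing to Smith normal form yields diagonal entries (1,1,1,1,1,1).

Boundary ∂_2: C_2 → C_1 maps a triangle to the signed sum of its edges. For instance
  ∂QRV = RV − QV + QR,
  ∂PSU = SU − PU + PS.
This gives a 21×14 integer matrix of rank 13; reducing to Smith normal form yields diagonal entries (1,1,1,1,1,1,1,1,1,1,1,1,1).

Computing H_k = (kernel of ∂_k) / (image of ∂_{k+1}):

  H_0: rank C_0 − rank ∂_1 = 7 − 6 = 1, and the invariant factors of ∂_1 are all 1, so H_0 ≅ Z.
  H_1: rank ker ∂_1 − rank ∂_2 = (21 − 6) − 13 = 2, and the invariant factors of ∂_2 are all 1, so H_1 ≅ Z^2.
  H_2: rank ker ∂_2 − rank ∂_3 = (14 − 13) − 0 = 1, and there is no ∂_3, so H_2 ≅ Z.

(K is a triangulation of the torus T^2.)

H_0 ≅ Z,  H_1 ≅ Z^2,  H_2 ≅ Z.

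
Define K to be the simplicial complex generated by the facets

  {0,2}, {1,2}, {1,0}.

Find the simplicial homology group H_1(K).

Order the vertices as 0 < 1 < 2. Listing each simplex with vertices in this order, K has dimension 1 with simplices:

  0-simplices (3): [0], [1], [2]
  1-simplices (3): [0,1], [0,2], [1,2]

giving chain groups C_0 ≅ Z^3, C_1 ≅ Z^3.

Boundary ∂_1: C_1 → C_0 sends each edge [p,q] (with p < q) to q − p. For instance
  ∂[0,2] = [2] − [0].
The 3×3 boundary matrix has rank 2 and Smith normal form diag(1,1).

Reading off H_k = ker ∂_k / im ∂_{k+1}:

  H_1: rank ker ∂_1 − rank ∂_2 = (3 − 2) − 0 = 1, and there is no ∂_2, so H_1 ≅ Z.

(K is a triangulation of the circle S^1.)

H_1 = Z.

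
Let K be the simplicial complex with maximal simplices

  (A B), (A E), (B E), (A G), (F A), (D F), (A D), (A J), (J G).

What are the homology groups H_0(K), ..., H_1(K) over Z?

H_0 ≅ Z,  H_1 ≅ Z^3.

Order the vertices as A < B < D < E < F < G < J. Listing each simplex with vertices in this order, K has dimension 1 with simplices:

  0-simplices (7): A, B, D, E, F, G, J
  1-simplices (9): AB, AD, AE, AF, AG, AJ, BE, DF, GJ

so the chain groups are C_0 ≅ Z^7, C_1 ≅ Z^9.

Boundary ∂_1: C_1 → C_0 maps an edge to its endpoints' difference, ∂[p,q] = q − p. For instance
  ∂AD = D − A.
The 7×9 boundary matrix has rank 6 and Smith normal form diag(1,1,1,1,1,1).

Reading off H_k = ker ∂_k / im ∂_{k+1}:

  H_0: rank C_0 − rank ∂_1 = 7 − 6 = 1, and the invariant factors of ∂_1 are all 1, so H_0 = Z.
  H_1: rank ker ∂_1 − rank ∂_2 = (9 − 6) − 0 = 3, and there is no ∂_2, so H_1 = Z^3.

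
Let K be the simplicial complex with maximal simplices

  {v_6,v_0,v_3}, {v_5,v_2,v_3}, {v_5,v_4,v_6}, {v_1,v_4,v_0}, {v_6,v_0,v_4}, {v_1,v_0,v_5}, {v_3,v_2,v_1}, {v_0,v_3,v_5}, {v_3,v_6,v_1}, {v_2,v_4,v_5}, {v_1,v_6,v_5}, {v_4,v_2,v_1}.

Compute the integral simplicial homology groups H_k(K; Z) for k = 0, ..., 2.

H_0 = Z,  H_1 = Z/2,  H_2 = 0.

We work with the vertex ordering v_0 < v_1 < v_2 < v_3 < v_4 < v_5 < v_6. The simplices of K, each written with vertices in increasing order, are:

  0-simplices (7): [v_0], [v_1], [v_2], [v_3], [v_4], [v_5], [v_6]
  1-simplices (18): (18 of them)
  2-simplices (12): (12 of them)

so the chain groups are C_0 ≅ Z^7, C_1 ≅ Z^18, C_2 ≅ Z^12.

The boundary map ∂_1: C_1 → C_0 is given by ∂[p,q] = [q] − [p].
This gives a 7×18 integer matrix of rank 6; reducing to Smith normal form yields diagonal entries (1,1,1,1,1,1).

The boundary map ∂_2: C_2 → C_1 maps a triangle to the signed sum of its edges. For instance
  ∂[v_1,v_2,v_4] = [v_2,v_4] − [v_1,v_4] + [v_1,v_2],
  ∂[v_0,v_1,v_5] = [v_1,v_5] − [v_0,v_5] + [v_0,v_1].
The resulting 18×12 matrix has rank 12, and its Smith normal form has invariant factors (1,1,1,1,1,1,1,1,1,1,1,2).

From H_k ≅ ker(∂_k) / im(∂_{k+1}) we obtain:

  H_0: rank C_0 − rank ∂_1 = 7 − 6 = 1, and the invariant factors of ∂_1 are all 1, so H_0 ≅ Z.
  H_1: rank ker ∂_1 − rank ∂_2 = (18 − 6) − 12 = 0, and ∂_2 has invariant factor 2 > 1, so H_1 ≅ Z/2.
  H_2: rank ker ∂_2 − rank ∂_3 = (12 − 12) − 0 = 0, and there is no ∂_3, so H_2 ≅ 0.

(K is a triangulation of the real projective plane RP^2.)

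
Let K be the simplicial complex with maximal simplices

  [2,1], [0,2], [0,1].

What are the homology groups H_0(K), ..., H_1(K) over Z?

H_0 = Z,  H_1 = Z.

Fix the vertex order 0 < 1 < 2 and write every simplex with vertices in increasing order. Then dim K = 1 and the simplices of K are:

  0-simplices (3): [0], [1], [2]
  1-simplices (3): [0,1], [0,2], [1,2]

giving chain groups C_0 ≅ Z^3, C_1 ≅ Z^3.

The boundary map ∂_1: C_1 → C_0 maps an edge to its endpoints' difference, ∂[p,q] = q − p.
This gives a 3×3 integer matrix of rank 2; reducing to Smith normal form yields diagonal entries (1,1).

Computing H_k = (kernel of ∂_k) / (image of ∂_{k+1}):

  H_0: rank C_0 − rank ∂_1 = 3 − 2 = 1, and the invariant factors of ∂_1 are all 1, so H_0 ≅ Z.
  H_1: rank ker ∂_1 − rank ∂_2 = (3 − 2) − 0 = 1, and there is no ∂_2, so H_1 ≅ Z.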